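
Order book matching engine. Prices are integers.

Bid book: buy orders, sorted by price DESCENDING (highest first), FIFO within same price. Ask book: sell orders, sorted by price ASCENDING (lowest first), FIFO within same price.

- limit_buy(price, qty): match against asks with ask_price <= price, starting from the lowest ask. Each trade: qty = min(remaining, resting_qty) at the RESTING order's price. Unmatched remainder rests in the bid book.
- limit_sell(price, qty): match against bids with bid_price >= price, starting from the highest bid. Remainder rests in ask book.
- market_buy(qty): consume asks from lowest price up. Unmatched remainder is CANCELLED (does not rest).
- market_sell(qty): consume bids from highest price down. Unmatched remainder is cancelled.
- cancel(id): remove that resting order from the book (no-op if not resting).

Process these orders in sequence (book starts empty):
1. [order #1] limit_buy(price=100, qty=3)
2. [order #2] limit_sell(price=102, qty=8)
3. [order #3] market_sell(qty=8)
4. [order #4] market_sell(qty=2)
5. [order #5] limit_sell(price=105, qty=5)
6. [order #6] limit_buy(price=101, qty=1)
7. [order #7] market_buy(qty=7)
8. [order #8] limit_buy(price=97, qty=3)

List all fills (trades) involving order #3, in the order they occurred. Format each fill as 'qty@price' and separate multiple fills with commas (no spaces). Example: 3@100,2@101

Answer: 3@100

Derivation:
After op 1 [order #1] limit_buy(price=100, qty=3): fills=none; bids=[#1:3@100] asks=[-]
After op 2 [order #2] limit_sell(price=102, qty=8): fills=none; bids=[#1:3@100] asks=[#2:8@102]
After op 3 [order #3] market_sell(qty=8): fills=#1x#3:3@100; bids=[-] asks=[#2:8@102]
After op 4 [order #4] market_sell(qty=2): fills=none; bids=[-] asks=[#2:8@102]
After op 5 [order #5] limit_sell(price=105, qty=5): fills=none; bids=[-] asks=[#2:8@102 #5:5@105]
After op 6 [order #6] limit_buy(price=101, qty=1): fills=none; bids=[#6:1@101] asks=[#2:8@102 #5:5@105]
After op 7 [order #7] market_buy(qty=7): fills=#7x#2:7@102; bids=[#6:1@101] asks=[#2:1@102 #5:5@105]
After op 8 [order #8] limit_buy(price=97, qty=3): fills=none; bids=[#6:1@101 #8:3@97] asks=[#2:1@102 #5:5@105]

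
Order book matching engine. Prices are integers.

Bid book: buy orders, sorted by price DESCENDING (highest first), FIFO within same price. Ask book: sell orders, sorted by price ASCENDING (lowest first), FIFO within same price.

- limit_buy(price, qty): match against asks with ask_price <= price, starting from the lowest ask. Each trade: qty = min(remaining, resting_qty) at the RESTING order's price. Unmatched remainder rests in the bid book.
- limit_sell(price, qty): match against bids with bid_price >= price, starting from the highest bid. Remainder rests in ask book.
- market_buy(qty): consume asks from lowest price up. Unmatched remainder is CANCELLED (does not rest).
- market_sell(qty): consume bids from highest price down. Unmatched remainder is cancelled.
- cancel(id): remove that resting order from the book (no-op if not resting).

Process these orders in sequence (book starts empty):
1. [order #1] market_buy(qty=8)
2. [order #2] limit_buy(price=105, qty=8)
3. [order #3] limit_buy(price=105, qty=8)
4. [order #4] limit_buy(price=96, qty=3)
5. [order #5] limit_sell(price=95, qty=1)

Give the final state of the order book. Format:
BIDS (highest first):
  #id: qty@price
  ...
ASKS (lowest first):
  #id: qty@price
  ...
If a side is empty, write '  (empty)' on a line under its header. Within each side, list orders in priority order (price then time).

Answer: BIDS (highest first):
  #2: 7@105
  #3: 8@105
  #4: 3@96
ASKS (lowest first):
  (empty)

Derivation:
After op 1 [order #1] market_buy(qty=8): fills=none; bids=[-] asks=[-]
After op 2 [order #2] limit_buy(price=105, qty=8): fills=none; bids=[#2:8@105] asks=[-]
After op 3 [order #3] limit_buy(price=105, qty=8): fills=none; bids=[#2:8@105 #3:8@105] asks=[-]
After op 4 [order #4] limit_buy(price=96, qty=3): fills=none; bids=[#2:8@105 #3:8@105 #4:3@96] asks=[-]
After op 5 [order #5] limit_sell(price=95, qty=1): fills=#2x#5:1@105; bids=[#2:7@105 #3:8@105 #4:3@96] asks=[-]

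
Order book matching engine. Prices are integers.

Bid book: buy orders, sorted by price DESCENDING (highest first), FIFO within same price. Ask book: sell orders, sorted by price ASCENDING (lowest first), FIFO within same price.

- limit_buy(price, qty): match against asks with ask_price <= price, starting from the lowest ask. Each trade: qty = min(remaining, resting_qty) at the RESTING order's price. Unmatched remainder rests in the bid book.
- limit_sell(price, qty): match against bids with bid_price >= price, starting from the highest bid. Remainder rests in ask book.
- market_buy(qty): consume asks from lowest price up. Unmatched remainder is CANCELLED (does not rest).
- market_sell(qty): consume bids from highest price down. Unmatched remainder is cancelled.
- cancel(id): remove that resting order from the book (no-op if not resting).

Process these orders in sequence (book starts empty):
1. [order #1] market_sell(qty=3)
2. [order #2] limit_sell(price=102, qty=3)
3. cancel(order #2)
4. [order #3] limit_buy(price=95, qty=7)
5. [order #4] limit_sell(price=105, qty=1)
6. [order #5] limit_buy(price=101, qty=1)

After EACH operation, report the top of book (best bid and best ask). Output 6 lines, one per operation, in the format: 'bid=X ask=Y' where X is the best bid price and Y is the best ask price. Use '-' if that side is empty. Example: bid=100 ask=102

Answer: bid=- ask=-
bid=- ask=102
bid=- ask=-
bid=95 ask=-
bid=95 ask=105
bid=101 ask=105

Derivation:
After op 1 [order #1] market_sell(qty=3): fills=none; bids=[-] asks=[-]
After op 2 [order #2] limit_sell(price=102, qty=3): fills=none; bids=[-] asks=[#2:3@102]
After op 3 cancel(order #2): fills=none; bids=[-] asks=[-]
After op 4 [order #3] limit_buy(price=95, qty=7): fills=none; bids=[#3:7@95] asks=[-]
After op 5 [order #4] limit_sell(price=105, qty=1): fills=none; bids=[#3:7@95] asks=[#4:1@105]
After op 6 [order #5] limit_buy(price=101, qty=1): fills=none; bids=[#5:1@101 #3:7@95] asks=[#4:1@105]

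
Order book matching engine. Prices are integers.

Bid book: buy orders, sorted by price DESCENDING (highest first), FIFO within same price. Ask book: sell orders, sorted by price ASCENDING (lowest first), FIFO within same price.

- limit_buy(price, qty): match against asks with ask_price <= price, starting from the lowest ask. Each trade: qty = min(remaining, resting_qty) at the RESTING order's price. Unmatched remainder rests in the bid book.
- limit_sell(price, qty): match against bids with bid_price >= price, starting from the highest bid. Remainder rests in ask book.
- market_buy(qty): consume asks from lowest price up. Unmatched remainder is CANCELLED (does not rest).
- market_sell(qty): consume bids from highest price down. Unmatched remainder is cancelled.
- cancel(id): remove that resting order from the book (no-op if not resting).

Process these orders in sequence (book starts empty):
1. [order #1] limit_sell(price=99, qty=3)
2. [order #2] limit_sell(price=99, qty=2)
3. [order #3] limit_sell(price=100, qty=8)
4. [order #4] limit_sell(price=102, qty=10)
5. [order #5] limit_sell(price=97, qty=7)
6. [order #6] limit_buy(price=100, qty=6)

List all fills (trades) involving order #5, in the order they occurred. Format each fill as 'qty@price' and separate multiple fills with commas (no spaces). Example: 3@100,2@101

Answer: 6@97

Derivation:
After op 1 [order #1] limit_sell(price=99, qty=3): fills=none; bids=[-] asks=[#1:3@99]
After op 2 [order #2] limit_sell(price=99, qty=2): fills=none; bids=[-] asks=[#1:3@99 #2:2@99]
After op 3 [order #3] limit_sell(price=100, qty=8): fills=none; bids=[-] asks=[#1:3@99 #2:2@99 #3:8@100]
After op 4 [order #4] limit_sell(price=102, qty=10): fills=none; bids=[-] asks=[#1:3@99 #2:2@99 #3:8@100 #4:10@102]
After op 5 [order #5] limit_sell(price=97, qty=7): fills=none; bids=[-] asks=[#5:7@97 #1:3@99 #2:2@99 #3:8@100 #4:10@102]
After op 6 [order #6] limit_buy(price=100, qty=6): fills=#6x#5:6@97; bids=[-] asks=[#5:1@97 #1:3@99 #2:2@99 #3:8@100 #4:10@102]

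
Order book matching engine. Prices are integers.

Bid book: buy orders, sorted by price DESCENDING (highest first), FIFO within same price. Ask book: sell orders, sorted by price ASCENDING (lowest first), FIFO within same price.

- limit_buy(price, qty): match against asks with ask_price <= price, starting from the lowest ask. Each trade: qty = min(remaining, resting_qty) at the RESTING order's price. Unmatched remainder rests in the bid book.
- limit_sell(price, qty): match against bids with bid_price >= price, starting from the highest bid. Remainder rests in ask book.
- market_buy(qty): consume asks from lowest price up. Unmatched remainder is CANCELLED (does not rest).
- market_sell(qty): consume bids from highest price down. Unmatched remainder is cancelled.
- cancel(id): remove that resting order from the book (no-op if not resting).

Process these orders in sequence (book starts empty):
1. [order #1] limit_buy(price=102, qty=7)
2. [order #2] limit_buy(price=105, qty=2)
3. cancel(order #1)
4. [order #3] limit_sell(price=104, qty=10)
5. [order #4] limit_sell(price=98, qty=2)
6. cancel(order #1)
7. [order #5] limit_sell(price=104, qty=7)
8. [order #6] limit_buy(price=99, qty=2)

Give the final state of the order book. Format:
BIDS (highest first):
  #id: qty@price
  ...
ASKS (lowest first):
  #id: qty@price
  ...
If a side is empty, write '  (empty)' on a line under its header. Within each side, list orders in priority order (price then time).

Answer: BIDS (highest first):
  (empty)
ASKS (lowest first):
  #3: 8@104
  #5: 7@104

Derivation:
After op 1 [order #1] limit_buy(price=102, qty=7): fills=none; bids=[#1:7@102] asks=[-]
After op 2 [order #2] limit_buy(price=105, qty=2): fills=none; bids=[#2:2@105 #1:7@102] asks=[-]
After op 3 cancel(order #1): fills=none; bids=[#2:2@105] asks=[-]
After op 4 [order #3] limit_sell(price=104, qty=10): fills=#2x#3:2@105; bids=[-] asks=[#3:8@104]
After op 5 [order #4] limit_sell(price=98, qty=2): fills=none; bids=[-] asks=[#4:2@98 #3:8@104]
After op 6 cancel(order #1): fills=none; bids=[-] asks=[#4:2@98 #3:8@104]
After op 7 [order #5] limit_sell(price=104, qty=7): fills=none; bids=[-] asks=[#4:2@98 #3:8@104 #5:7@104]
After op 8 [order #6] limit_buy(price=99, qty=2): fills=#6x#4:2@98; bids=[-] asks=[#3:8@104 #5:7@104]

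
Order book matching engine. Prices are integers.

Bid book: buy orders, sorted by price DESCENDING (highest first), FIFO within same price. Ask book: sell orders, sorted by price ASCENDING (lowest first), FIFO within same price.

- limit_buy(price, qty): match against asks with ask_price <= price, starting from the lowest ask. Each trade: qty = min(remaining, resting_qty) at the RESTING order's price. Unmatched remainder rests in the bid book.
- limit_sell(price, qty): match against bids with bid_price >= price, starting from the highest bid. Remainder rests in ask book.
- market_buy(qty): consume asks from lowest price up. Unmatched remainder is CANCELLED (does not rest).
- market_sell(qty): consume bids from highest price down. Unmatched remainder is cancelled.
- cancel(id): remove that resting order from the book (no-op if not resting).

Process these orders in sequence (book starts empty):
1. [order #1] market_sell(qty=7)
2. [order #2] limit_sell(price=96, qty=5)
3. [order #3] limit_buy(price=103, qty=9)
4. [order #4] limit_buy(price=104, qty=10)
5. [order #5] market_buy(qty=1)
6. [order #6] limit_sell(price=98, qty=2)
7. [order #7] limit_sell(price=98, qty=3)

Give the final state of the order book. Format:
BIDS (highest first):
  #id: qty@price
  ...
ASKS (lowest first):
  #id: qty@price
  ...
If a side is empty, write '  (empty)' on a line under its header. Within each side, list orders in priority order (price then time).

Answer: BIDS (highest first):
  #4: 5@104
  #3: 4@103
ASKS (lowest first):
  (empty)

Derivation:
After op 1 [order #1] market_sell(qty=7): fills=none; bids=[-] asks=[-]
After op 2 [order #2] limit_sell(price=96, qty=5): fills=none; bids=[-] asks=[#2:5@96]
After op 3 [order #3] limit_buy(price=103, qty=9): fills=#3x#2:5@96; bids=[#3:4@103] asks=[-]
After op 4 [order #4] limit_buy(price=104, qty=10): fills=none; bids=[#4:10@104 #3:4@103] asks=[-]
After op 5 [order #5] market_buy(qty=1): fills=none; bids=[#4:10@104 #3:4@103] asks=[-]
After op 6 [order #6] limit_sell(price=98, qty=2): fills=#4x#6:2@104; bids=[#4:8@104 #3:4@103] asks=[-]
After op 7 [order #7] limit_sell(price=98, qty=3): fills=#4x#7:3@104; bids=[#4:5@104 #3:4@103] asks=[-]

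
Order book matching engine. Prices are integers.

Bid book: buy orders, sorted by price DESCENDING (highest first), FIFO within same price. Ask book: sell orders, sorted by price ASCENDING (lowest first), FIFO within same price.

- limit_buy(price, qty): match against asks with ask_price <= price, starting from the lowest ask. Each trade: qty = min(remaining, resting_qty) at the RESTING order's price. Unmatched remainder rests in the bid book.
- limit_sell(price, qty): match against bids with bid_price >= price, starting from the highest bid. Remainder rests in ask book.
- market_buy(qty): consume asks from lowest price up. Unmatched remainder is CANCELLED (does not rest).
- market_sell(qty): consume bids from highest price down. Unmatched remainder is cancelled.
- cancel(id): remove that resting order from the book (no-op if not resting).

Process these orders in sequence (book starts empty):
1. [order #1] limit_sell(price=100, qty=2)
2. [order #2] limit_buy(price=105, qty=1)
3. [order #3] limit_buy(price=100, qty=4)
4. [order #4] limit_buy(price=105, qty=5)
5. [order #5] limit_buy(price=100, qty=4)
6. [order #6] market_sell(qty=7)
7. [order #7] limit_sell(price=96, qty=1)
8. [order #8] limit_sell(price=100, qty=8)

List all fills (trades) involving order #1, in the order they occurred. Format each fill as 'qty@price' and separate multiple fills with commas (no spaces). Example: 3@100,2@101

Answer: 1@100,1@100

Derivation:
After op 1 [order #1] limit_sell(price=100, qty=2): fills=none; bids=[-] asks=[#1:2@100]
After op 2 [order #2] limit_buy(price=105, qty=1): fills=#2x#1:1@100; bids=[-] asks=[#1:1@100]
After op 3 [order #3] limit_buy(price=100, qty=4): fills=#3x#1:1@100; bids=[#3:3@100] asks=[-]
After op 4 [order #4] limit_buy(price=105, qty=5): fills=none; bids=[#4:5@105 #3:3@100] asks=[-]
After op 5 [order #5] limit_buy(price=100, qty=4): fills=none; bids=[#4:5@105 #3:3@100 #5:4@100] asks=[-]
After op 6 [order #6] market_sell(qty=7): fills=#4x#6:5@105 #3x#6:2@100; bids=[#3:1@100 #5:4@100] asks=[-]
After op 7 [order #7] limit_sell(price=96, qty=1): fills=#3x#7:1@100; bids=[#5:4@100] asks=[-]
After op 8 [order #8] limit_sell(price=100, qty=8): fills=#5x#8:4@100; bids=[-] asks=[#8:4@100]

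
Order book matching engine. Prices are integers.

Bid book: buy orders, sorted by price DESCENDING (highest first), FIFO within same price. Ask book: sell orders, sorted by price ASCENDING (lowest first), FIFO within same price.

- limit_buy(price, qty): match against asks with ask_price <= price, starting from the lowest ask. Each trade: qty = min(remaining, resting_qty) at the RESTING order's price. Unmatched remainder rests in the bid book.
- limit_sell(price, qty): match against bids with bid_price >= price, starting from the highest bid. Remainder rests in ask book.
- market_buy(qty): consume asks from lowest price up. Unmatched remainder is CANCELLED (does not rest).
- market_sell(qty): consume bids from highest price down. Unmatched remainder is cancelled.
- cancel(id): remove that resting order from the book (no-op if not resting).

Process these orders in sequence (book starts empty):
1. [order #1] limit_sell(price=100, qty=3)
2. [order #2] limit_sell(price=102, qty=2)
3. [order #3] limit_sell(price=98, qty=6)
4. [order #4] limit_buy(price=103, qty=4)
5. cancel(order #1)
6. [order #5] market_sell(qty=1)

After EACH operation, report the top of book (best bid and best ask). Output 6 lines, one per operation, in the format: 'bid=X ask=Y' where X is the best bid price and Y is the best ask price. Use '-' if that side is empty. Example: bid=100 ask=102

Answer: bid=- ask=100
bid=- ask=100
bid=- ask=98
bid=- ask=98
bid=- ask=98
bid=- ask=98

Derivation:
After op 1 [order #1] limit_sell(price=100, qty=3): fills=none; bids=[-] asks=[#1:3@100]
After op 2 [order #2] limit_sell(price=102, qty=2): fills=none; bids=[-] asks=[#1:3@100 #2:2@102]
After op 3 [order #3] limit_sell(price=98, qty=6): fills=none; bids=[-] asks=[#3:6@98 #1:3@100 #2:2@102]
After op 4 [order #4] limit_buy(price=103, qty=4): fills=#4x#3:4@98; bids=[-] asks=[#3:2@98 #1:3@100 #2:2@102]
After op 5 cancel(order #1): fills=none; bids=[-] asks=[#3:2@98 #2:2@102]
After op 6 [order #5] market_sell(qty=1): fills=none; bids=[-] asks=[#3:2@98 #2:2@102]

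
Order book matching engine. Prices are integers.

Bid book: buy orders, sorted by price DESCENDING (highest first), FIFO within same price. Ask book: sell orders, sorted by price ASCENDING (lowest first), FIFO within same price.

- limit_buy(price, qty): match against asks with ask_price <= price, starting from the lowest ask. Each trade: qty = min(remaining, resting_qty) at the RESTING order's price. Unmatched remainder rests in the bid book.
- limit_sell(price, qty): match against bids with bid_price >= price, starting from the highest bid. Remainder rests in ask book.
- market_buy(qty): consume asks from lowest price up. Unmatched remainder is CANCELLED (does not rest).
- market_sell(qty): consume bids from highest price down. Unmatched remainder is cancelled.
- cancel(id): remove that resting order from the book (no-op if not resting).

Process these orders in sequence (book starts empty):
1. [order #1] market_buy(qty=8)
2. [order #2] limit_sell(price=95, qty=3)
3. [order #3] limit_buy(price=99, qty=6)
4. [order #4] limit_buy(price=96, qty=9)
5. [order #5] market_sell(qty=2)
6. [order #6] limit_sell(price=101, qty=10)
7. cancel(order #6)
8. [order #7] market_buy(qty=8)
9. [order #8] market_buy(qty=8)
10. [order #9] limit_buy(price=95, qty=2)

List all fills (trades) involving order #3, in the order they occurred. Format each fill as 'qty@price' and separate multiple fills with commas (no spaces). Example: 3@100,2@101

Answer: 3@95,2@99

Derivation:
After op 1 [order #1] market_buy(qty=8): fills=none; bids=[-] asks=[-]
After op 2 [order #2] limit_sell(price=95, qty=3): fills=none; bids=[-] asks=[#2:3@95]
After op 3 [order #3] limit_buy(price=99, qty=6): fills=#3x#2:3@95; bids=[#3:3@99] asks=[-]
After op 4 [order #4] limit_buy(price=96, qty=9): fills=none; bids=[#3:3@99 #4:9@96] asks=[-]
After op 5 [order #5] market_sell(qty=2): fills=#3x#5:2@99; bids=[#3:1@99 #4:9@96] asks=[-]
After op 6 [order #6] limit_sell(price=101, qty=10): fills=none; bids=[#3:1@99 #4:9@96] asks=[#6:10@101]
After op 7 cancel(order #6): fills=none; bids=[#3:1@99 #4:9@96] asks=[-]
After op 8 [order #7] market_buy(qty=8): fills=none; bids=[#3:1@99 #4:9@96] asks=[-]
After op 9 [order #8] market_buy(qty=8): fills=none; bids=[#3:1@99 #4:9@96] asks=[-]
After op 10 [order #9] limit_buy(price=95, qty=2): fills=none; bids=[#3:1@99 #4:9@96 #9:2@95] asks=[-]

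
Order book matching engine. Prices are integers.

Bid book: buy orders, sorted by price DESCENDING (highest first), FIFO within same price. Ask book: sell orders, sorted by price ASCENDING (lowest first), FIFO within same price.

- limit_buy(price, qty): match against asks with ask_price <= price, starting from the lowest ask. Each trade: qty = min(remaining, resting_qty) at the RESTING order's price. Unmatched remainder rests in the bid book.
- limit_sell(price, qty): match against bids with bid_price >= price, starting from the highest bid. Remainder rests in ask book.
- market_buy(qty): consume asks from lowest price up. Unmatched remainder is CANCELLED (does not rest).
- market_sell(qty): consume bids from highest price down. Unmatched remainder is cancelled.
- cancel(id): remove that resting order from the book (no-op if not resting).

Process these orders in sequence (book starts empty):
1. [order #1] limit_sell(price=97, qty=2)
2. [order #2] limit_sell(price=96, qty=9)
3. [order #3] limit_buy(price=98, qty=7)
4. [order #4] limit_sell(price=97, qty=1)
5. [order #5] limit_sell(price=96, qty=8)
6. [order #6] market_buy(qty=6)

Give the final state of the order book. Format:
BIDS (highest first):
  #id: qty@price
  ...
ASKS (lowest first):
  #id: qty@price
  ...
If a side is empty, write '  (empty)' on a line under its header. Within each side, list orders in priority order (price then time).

Answer: BIDS (highest first):
  (empty)
ASKS (lowest first):
  #5: 4@96
  #1: 2@97
  #4: 1@97

Derivation:
After op 1 [order #1] limit_sell(price=97, qty=2): fills=none; bids=[-] asks=[#1:2@97]
After op 2 [order #2] limit_sell(price=96, qty=9): fills=none; bids=[-] asks=[#2:9@96 #1:2@97]
After op 3 [order #3] limit_buy(price=98, qty=7): fills=#3x#2:7@96; bids=[-] asks=[#2:2@96 #1:2@97]
After op 4 [order #4] limit_sell(price=97, qty=1): fills=none; bids=[-] asks=[#2:2@96 #1:2@97 #4:1@97]
After op 5 [order #5] limit_sell(price=96, qty=8): fills=none; bids=[-] asks=[#2:2@96 #5:8@96 #1:2@97 #4:1@97]
After op 6 [order #6] market_buy(qty=6): fills=#6x#2:2@96 #6x#5:4@96; bids=[-] asks=[#5:4@96 #1:2@97 #4:1@97]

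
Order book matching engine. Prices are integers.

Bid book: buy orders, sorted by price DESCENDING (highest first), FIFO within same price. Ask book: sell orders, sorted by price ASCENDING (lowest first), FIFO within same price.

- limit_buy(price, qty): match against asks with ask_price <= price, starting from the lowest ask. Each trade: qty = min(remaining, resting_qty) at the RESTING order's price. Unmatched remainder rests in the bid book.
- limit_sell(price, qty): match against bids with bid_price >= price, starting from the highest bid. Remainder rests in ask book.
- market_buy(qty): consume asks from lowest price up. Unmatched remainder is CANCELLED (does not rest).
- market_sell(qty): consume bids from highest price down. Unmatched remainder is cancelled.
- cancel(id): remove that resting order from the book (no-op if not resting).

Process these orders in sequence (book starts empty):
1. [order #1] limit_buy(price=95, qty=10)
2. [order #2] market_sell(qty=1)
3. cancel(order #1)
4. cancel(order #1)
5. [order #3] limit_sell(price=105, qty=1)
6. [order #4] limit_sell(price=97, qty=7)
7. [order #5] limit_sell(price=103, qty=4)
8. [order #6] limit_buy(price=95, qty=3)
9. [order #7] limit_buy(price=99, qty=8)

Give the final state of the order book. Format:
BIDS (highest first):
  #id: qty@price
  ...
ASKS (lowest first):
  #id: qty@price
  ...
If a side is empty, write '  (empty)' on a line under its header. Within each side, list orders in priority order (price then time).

After op 1 [order #1] limit_buy(price=95, qty=10): fills=none; bids=[#1:10@95] asks=[-]
After op 2 [order #2] market_sell(qty=1): fills=#1x#2:1@95; bids=[#1:9@95] asks=[-]
After op 3 cancel(order #1): fills=none; bids=[-] asks=[-]
After op 4 cancel(order #1): fills=none; bids=[-] asks=[-]
After op 5 [order #3] limit_sell(price=105, qty=1): fills=none; bids=[-] asks=[#3:1@105]
After op 6 [order #4] limit_sell(price=97, qty=7): fills=none; bids=[-] asks=[#4:7@97 #3:1@105]
After op 7 [order #5] limit_sell(price=103, qty=4): fills=none; bids=[-] asks=[#4:7@97 #5:4@103 #3:1@105]
After op 8 [order #6] limit_buy(price=95, qty=3): fills=none; bids=[#6:3@95] asks=[#4:7@97 #5:4@103 #3:1@105]
After op 9 [order #7] limit_buy(price=99, qty=8): fills=#7x#4:7@97; bids=[#7:1@99 #6:3@95] asks=[#5:4@103 #3:1@105]

Answer: BIDS (highest first):
  #7: 1@99
  #6: 3@95
ASKS (lowest first):
  #5: 4@103
  #3: 1@105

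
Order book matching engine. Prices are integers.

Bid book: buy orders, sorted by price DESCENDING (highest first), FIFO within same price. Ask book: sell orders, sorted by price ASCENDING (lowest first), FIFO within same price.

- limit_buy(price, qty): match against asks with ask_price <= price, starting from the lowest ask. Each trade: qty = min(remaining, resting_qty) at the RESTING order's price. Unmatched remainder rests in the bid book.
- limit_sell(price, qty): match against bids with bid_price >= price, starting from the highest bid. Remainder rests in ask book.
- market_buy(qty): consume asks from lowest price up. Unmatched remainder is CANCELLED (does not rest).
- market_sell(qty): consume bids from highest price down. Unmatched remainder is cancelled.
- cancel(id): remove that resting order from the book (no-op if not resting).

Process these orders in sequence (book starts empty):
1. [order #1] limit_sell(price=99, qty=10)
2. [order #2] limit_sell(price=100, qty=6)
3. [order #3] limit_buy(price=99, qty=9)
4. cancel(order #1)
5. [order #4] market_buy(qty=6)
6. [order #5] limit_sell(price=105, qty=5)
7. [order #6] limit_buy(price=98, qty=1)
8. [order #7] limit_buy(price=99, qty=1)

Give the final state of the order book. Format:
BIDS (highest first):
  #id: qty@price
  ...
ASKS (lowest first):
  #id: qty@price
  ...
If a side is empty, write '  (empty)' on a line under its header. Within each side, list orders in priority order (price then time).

Answer: BIDS (highest first):
  #7: 1@99
  #6: 1@98
ASKS (lowest first):
  #5: 5@105

Derivation:
After op 1 [order #1] limit_sell(price=99, qty=10): fills=none; bids=[-] asks=[#1:10@99]
After op 2 [order #2] limit_sell(price=100, qty=6): fills=none; bids=[-] asks=[#1:10@99 #2:6@100]
After op 3 [order #3] limit_buy(price=99, qty=9): fills=#3x#1:9@99; bids=[-] asks=[#1:1@99 #2:6@100]
After op 4 cancel(order #1): fills=none; bids=[-] asks=[#2:6@100]
After op 5 [order #4] market_buy(qty=6): fills=#4x#2:6@100; bids=[-] asks=[-]
After op 6 [order #5] limit_sell(price=105, qty=5): fills=none; bids=[-] asks=[#5:5@105]
After op 7 [order #6] limit_buy(price=98, qty=1): fills=none; bids=[#6:1@98] asks=[#5:5@105]
After op 8 [order #7] limit_buy(price=99, qty=1): fills=none; bids=[#7:1@99 #6:1@98] asks=[#5:5@105]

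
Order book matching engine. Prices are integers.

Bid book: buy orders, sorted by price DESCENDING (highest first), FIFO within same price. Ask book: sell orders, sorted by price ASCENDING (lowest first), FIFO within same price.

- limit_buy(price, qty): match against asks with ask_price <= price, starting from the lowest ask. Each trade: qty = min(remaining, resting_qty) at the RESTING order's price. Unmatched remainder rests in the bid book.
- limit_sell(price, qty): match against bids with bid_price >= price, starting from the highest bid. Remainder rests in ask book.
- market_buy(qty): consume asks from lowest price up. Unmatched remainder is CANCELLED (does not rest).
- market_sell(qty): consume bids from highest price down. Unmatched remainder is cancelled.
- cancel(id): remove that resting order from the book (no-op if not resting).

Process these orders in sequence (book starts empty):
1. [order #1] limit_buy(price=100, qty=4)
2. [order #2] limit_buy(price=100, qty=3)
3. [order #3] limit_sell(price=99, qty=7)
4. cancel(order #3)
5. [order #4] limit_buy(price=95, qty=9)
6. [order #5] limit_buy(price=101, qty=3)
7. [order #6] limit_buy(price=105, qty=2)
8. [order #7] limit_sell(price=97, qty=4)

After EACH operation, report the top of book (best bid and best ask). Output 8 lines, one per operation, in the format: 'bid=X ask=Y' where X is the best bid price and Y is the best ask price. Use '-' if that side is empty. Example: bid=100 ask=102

After op 1 [order #1] limit_buy(price=100, qty=4): fills=none; bids=[#1:4@100] asks=[-]
After op 2 [order #2] limit_buy(price=100, qty=3): fills=none; bids=[#1:4@100 #2:3@100] asks=[-]
After op 3 [order #3] limit_sell(price=99, qty=7): fills=#1x#3:4@100 #2x#3:3@100; bids=[-] asks=[-]
After op 4 cancel(order #3): fills=none; bids=[-] asks=[-]
After op 5 [order #4] limit_buy(price=95, qty=9): fills=none; bids=[#4:9@95] asks=[-]
After op 6 [order #5] limit_buy(price=101, qty=3): fills=none; bids=[#5:3@101 #4:9@95] asks=[-]
After op 7 [order #6] limit_buy(price=105, qty=2): fills=none; bids=[#6:2@105 #5:3@101 #4:9@95] asks=[-]
After op 8 [order #7] limit_sell(price=97, qty=4): fills=#6x#7:2@105 #5x#7:2@101; bids=[#5:1@101 #4:9@95] asks=[-]

Answer: bid=100 ask=-
bid=100 ask=-
bid=- ask=-
bid=- ask=-
bid=95 ask=-
bid=101 ask=-
bid=105 ask=-
bid=101 ask=-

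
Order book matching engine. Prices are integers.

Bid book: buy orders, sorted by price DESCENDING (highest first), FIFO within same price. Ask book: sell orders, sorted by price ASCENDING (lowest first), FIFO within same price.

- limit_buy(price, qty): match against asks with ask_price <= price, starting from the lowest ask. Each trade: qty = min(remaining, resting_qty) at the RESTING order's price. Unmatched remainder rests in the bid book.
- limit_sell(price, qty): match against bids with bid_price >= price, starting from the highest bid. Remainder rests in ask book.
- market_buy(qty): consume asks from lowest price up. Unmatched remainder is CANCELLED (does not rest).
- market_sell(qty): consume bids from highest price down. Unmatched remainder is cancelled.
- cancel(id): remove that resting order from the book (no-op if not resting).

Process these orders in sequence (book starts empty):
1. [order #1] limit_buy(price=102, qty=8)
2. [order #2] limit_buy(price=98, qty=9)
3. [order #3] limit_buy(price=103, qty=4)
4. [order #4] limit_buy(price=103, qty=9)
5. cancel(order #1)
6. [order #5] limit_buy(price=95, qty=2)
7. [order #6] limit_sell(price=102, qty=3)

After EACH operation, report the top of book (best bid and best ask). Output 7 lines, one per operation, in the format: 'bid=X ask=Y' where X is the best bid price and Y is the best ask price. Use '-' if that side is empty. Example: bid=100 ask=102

After op 1 [order #1] limit_buy(price=102, qty=8): fills=none; bids=[#1:8@102] asks=[-]
After op 2 [order #2] limit_buy(price=98, qty=9): fills=none; bids=[#1:8@102 #2:9@98] asks=[-]
After op 3 [order #3] limit_buy(price=103, qty=4): fills=none; bids=[#3:4@103 #1:8@102 #2:9@98] asks=[-]
After op 4 [order #4] limit_buy(price=103, qty=9): fills=none; bids=[#3:4@103 #4:9@103 #1:8@102 #2:9@98] asks=[-]
After op 5 cancel(order #1): fills=none; bids=[#3:4@103 #4:9@103 #2:9@98] asks=[-]
After op 6 [order #5] limit_buy(price=95, qty=2): fills=none; bids=[#3:4@103 #4:9@103 #2:9@98 #5:2@95] asks=[-]
After op 7 [order #6] limit_sell(price=102, qty=3): fills=#3x#6:3@103; bids=[#3:1@103 #4:9@103 #2:9@98 #5:2@95] asks=[-]

Answer: bid=102 ask=-
bid=102 ask=-
bid=103 ask=-
bid=103 ask=-
bid=103 ask=-
bid=103 ask=-
bid=103 ask=-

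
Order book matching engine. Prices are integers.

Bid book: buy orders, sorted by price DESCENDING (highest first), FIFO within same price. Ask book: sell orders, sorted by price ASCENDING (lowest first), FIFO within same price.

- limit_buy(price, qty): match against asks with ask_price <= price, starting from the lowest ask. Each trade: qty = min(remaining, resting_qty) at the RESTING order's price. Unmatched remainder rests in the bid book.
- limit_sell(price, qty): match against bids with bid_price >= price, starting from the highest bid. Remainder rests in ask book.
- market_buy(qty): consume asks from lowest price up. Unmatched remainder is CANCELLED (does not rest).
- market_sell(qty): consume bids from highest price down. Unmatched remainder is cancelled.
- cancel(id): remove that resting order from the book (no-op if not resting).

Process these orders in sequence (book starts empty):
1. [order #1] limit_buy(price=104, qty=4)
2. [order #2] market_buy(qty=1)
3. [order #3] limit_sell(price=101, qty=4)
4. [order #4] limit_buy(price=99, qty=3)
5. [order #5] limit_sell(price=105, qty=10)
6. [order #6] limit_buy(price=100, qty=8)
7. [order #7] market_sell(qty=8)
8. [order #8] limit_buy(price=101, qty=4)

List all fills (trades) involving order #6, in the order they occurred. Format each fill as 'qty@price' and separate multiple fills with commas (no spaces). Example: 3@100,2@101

After op 1 [order #1] limit_buy(price=104, qty=4): fills=none; bids=[#1:4@104] asks=[-]
After op 2 [order #2] market_buy(qty=1): fills=none; bids=[#1:4@104] asks=[-]
After op 3 [order #3] limit_sell(price=101, qty=4): fills=#1x#3:4@104; bids=[-] asks=[-]
After op 4 [order #4] limit_buy(price=99, qty=3): fills=none; bids=[#4:3@99] asks=[-]
After op 5 [order #5] limit_sell(price=105, qty=10): fills=none; bids=[#4:3@99] asks=[#5:10@105]
After op 6 [order #6] limit_buy(price=100, qty=8): fills=none; bids=[#6:8@100 #4:3@99] asks=[#5:10@105]
After op 7 [order #7] market_sell(qty=8): fills=#6x#7:8@100; bids=[#4:3@99] asks=[#5:10@105]
After op 8 [order #8] limit_buy(price=101, qty=4): fills=none; bids=[#8:4@101 #4:3@99] asks=[#5:10@105]

Answer: 8@100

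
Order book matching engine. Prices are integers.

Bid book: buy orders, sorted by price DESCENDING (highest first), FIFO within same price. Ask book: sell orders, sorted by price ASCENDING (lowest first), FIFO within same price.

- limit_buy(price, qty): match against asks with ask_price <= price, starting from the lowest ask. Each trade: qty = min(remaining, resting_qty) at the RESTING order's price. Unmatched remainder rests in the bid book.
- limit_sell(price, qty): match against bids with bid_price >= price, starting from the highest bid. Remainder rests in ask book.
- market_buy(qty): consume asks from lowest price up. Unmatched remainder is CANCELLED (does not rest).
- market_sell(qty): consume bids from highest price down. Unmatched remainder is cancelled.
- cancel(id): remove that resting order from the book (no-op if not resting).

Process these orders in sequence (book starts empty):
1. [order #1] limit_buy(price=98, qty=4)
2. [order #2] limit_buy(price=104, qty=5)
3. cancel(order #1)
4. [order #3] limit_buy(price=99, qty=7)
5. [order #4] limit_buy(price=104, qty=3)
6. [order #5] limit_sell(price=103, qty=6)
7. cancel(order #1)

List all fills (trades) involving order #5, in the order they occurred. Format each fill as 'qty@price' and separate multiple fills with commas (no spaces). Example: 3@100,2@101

After op 1 [order #1] limit_buy(price=98, qty=4): fills=none; bids=[#1:4@98] asks=[-]
After op 2 [order #2] limit_buy(price=104, qty=5): fills=none; bids=[#2:5@104 #1:4@98] asks=[-]
After op 3 cancel(order #1): fills=none; bids=[#2:5@104] asks=[-]
After op 4 [order #3] limit_buy(price=99, qty=7): fills=none; bids=[#2:5@104 #3:7@99] asks=[-]
After op 5 [order #4] limit_buy(price=104, qty=3): fills=none; bids=[#2:5@104 #4:3@104 #3:7@99] asks=[-]
After op 6 [order #5] limit_sell(price=103, qty=6): fills=#2x#5:5@104 #4x#5:1@104; bids=[#4:2@104 #3:7@99] asks=[-]
After op 7 cancel(order #1): fills=none; bids=[#4:2@104 #3:7@99] asks=[-]

Answer: 5@104,1@104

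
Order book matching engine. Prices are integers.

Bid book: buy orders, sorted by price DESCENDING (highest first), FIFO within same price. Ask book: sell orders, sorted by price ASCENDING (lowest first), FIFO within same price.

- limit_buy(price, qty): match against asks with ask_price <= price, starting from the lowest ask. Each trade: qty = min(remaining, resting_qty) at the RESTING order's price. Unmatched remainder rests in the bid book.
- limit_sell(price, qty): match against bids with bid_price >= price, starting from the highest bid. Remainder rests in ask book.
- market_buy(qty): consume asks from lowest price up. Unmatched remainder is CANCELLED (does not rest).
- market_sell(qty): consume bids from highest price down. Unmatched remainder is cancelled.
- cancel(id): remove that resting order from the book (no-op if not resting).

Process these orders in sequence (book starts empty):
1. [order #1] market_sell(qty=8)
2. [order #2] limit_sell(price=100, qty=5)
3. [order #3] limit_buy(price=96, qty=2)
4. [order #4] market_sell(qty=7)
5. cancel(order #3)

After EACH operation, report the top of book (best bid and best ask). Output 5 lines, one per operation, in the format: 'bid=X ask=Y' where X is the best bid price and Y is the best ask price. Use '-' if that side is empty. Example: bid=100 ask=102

After op 1 [order #1] market_sell(qty=8): fills=none; bids=[-] asks=[-]
After op 2 [order #2] limit_sell(price=100, qty=5): fills=none; bids=[-] asks=[#2:5@100]
After op 3 [order #3] limit_buy(price=96, qty=2): fills=none; bids=[#3:2@96] asks=[#2:5@100]
After op 4 [order #4] market_sell(qty=7): fills=#3x#4:2@96; bids=[-] asks=[#2:5@100]
After op 5 cancel(order #3): fills=none; bids=[-] asks=[#2:5@100]

Answer: bid=- ask=-
bid=- ask=100
bid=96 ask=100
bid=- ask=100
bid=- ask=100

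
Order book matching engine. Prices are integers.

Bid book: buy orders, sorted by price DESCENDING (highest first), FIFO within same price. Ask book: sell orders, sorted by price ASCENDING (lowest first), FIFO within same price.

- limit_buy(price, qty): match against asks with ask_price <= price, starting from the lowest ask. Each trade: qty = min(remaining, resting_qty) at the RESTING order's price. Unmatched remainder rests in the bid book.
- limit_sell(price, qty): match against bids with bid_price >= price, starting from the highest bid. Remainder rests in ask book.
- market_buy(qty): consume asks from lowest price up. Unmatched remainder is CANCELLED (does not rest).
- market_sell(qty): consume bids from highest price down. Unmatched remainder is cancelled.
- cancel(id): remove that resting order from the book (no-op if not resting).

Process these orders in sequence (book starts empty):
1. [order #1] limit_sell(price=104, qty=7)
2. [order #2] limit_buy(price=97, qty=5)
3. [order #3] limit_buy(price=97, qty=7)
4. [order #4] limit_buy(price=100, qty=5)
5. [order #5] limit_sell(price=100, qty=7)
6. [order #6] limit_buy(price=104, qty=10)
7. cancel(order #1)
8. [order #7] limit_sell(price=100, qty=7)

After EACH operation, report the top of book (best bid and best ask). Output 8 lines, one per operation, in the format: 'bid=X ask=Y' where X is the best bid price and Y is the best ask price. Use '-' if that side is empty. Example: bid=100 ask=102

After op 1 [order #1] limit_sell(price=104, qty=7): fills=none; bids=[-] asks=[#1:7@104]
After op 2 [order #2] limit_buy(price=97, qty=5): fills=none; bids=[#2:5@97] asks=[#1:7@104]
After op 3 [order #3] limit_buy(price=97, qty=7): fills=none; bids=[#2:5@97 #3:7@97] asks=[#1:7@104]
After op 4 [order #4] limit_buy(price=100, qty=5): fills=none; bids=[#4:5@100 #2:5@97 #3:7@97] asks=[#1:7@104]
After op 5 [order #5] limit_sell(price=100, qty=7): fills=#4x#5:5@100; bids=[#2:5@97 #3:7@97] asks=[#5:2@100 #1:7@104]
After op 6 [order #6] limit_buy(price=104, qty=10): fills=#6x#5:2@100 #6x#1:7@104; bids=[#6:1@104 #2:5@97 #3:7@97] asks=[-]
After op 7 cancel(order #1): fills=none; bids=[#6:1@104 #2:5@97 #3:7@97] asks=[-]
After op 8 [order #7] limit_sell(price=100, qty=7): fills=#6x#7:1@104; bids=[#2:5@97 #3:7@97] asks=[#7:6@100]

Answer: bid=- ask=104
bid=97 ask=104
bid=97 ask=104
bid=100 ask=104
bid=97 ask=100
bid=104 ask=-
bid=104 ask=-
bid=97 ask=100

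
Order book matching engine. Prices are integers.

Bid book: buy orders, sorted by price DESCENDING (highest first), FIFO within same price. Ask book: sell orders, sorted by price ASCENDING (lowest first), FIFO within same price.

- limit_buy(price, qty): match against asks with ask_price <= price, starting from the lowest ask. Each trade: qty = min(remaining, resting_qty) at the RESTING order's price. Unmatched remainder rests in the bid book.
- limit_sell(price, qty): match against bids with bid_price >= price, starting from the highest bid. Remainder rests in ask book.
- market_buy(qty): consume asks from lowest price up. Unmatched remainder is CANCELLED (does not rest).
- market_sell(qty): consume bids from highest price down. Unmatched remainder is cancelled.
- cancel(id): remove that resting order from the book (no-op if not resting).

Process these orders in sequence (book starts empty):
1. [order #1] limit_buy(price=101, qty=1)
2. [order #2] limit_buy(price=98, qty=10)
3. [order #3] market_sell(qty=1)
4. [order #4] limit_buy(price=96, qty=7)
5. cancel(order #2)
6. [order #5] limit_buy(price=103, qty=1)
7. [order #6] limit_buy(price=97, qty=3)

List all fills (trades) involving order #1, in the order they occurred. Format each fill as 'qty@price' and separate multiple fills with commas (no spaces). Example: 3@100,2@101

After op 1 [order #1] limit_buy(price=101, qty=1): fills=none; bids=[#1:1@101] asks=[-]
After op 2 [order #2] limit_buy(price=98, qty=10): fills=none; bids=[#1:1@101 #2:10@98] asks=[-]
After op 3 [order #3] market_sell(qty=1): fills=#1x#3:1@101; bids=[#2:10@98] asks=[-]
After op 4 [order #4] limit_buy(price=96, qty=7): fills=none; bids=[#2:10@98 #4:7@96] asks=[-]
After op 5 cancel(order #2): fills=none; bids=[#4:7@96] asks=[-]
After op 6 [order #5] limit_buy(price=103, qty=1): fills=none; bids=[#5:1@103 #4:7@96] asks=[-]
After op 7 [order #6] limit_buy(price=97, qty=3): fills=none; bids=[#5:1@103 #6:3@97 #4:7@96] asks=[-]

Answer: 1@101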